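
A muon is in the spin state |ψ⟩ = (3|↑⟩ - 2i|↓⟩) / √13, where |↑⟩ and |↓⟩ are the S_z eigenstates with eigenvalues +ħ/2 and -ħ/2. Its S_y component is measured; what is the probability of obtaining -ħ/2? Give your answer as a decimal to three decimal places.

|-y⟩ = (|↑⟩ - i|↓⟩)/√2, so ⟨-y|ψ⟩ = (5) / (√2·√13).
P = |5|² / 26 = 25/26.

0.962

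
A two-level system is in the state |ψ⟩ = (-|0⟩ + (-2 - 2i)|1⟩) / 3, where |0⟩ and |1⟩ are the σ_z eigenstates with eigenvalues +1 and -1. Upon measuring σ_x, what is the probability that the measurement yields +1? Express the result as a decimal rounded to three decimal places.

0.722

|+x⟩ = (|0⟩ + |1⟩)/√2, so ⟨+x|ψ⟩ = (-3 - 2i) / (√2·3).
P = |-3 - 2i|² / 18 = 13/18.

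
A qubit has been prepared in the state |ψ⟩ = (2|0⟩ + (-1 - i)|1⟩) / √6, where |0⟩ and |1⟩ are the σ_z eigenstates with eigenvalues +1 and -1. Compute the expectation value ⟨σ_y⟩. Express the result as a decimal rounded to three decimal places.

⟨σ_y⟩ = 2 Im(a* b)/(|a|²+|b|²) with a = 2, b = (-1 - i).
a* b = (-2 - 2i), so ⟨σ_y⟩ = -4/6.

-0.667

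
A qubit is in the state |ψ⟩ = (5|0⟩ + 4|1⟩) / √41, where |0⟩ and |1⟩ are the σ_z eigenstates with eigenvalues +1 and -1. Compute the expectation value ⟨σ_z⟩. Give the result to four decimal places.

0.2195

⟨σ_z⟩ = |a|² - |b|² divided by |a|²+|b|², with a, b the |0⟩, |1⟩ amplitudes.
= (25 - 16)/41 = 9/41.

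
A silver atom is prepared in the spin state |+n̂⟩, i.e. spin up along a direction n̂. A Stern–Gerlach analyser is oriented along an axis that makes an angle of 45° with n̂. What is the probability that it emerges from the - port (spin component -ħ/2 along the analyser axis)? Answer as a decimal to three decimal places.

0.146

For spin-½, the probability of finding spin-up along an axis at angle θ to the initial spin direction is cos²(θ/2); spin-down is sin²(θ/2).
θ = 45°, so P = sin²(22.5°) ≈ 0.146.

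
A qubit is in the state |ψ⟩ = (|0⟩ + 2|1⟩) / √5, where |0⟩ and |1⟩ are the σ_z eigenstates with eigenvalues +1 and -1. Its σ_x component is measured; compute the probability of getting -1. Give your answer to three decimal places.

0.100

|-x⟩ = (|0⟩ - |1⟩)/√2, so ⟨-x|ψ⟩ = (-1) / (√2·√5).
P = |-1|² / 10 = 1/10.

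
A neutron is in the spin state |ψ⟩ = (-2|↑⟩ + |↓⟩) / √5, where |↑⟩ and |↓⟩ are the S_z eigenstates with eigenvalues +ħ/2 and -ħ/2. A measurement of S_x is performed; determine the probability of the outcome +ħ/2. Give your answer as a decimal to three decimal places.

0.100

|+x⟩ = (|↑⟩ + |↓⟩)/√2, so ⟨+x|ψ⟩ = (-1) / (√2·√5).
P = |-1|² / 10 = 1/10.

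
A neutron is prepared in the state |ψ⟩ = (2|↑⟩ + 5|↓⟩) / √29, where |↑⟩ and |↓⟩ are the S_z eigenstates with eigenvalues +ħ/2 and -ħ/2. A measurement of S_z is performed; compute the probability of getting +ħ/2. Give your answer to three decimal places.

The +ħ/2 outcome corresponds to |↑⟩. Its amplitude in |ψ⟩ is 2/√29.
P = |2|² / 29 = 4/29.

0.138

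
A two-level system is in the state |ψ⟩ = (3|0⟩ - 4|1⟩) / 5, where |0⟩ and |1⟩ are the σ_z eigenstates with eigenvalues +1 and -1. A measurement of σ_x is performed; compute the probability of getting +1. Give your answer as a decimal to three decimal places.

|+x⟩ = (|0⟩ + |1⟩)/√2, so ⟨+x|ψ⟩ = (-1) / (√2·5).
P = |-1|² / 50 = 1/50.

0.020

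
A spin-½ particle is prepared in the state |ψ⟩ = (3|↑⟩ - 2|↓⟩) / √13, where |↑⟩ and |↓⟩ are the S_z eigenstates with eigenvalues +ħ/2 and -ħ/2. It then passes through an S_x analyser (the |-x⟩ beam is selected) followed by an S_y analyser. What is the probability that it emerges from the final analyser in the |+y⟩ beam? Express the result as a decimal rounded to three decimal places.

0.481

First analyser (S_x): P(|-x⟩) = |⟨-x|ψ⟩|² = 25/26.
After stage 1 the state is |-x⟩; P(|+y⟩) = |⟨+y|-x⟩|² = 1/2.
Joint probability = 25/26 × 1/2 = 0.481.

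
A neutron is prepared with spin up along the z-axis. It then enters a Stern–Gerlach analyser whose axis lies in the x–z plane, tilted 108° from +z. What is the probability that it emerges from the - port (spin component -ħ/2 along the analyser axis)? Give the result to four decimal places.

For spin-½, the probability of finding spin-up along an axis at angle θ to the initial spin direction is cos²(θ/2); spin-down is sin²(θ/2).
θ = 108°, so P = sin²(54°) ≈ 0.6545.

0.6545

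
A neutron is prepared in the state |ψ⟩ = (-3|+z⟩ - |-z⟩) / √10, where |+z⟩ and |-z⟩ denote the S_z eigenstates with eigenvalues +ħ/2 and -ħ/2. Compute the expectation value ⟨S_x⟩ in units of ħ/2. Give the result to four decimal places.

⟨σ_x⟩ = 2 Re(a* b)/(|a|²+|b|²) with a = -3, b = -1.
a* b = 3, so ⟨σ_x⟩ = 6/10.
⟨S_x⟩ = (ħ/2)·⟨σ_x⟩.

0.6000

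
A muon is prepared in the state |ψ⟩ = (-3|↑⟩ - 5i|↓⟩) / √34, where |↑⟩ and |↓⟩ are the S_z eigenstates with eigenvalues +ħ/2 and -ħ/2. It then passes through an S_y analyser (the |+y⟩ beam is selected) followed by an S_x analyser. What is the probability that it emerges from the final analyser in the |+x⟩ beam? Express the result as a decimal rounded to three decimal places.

0.471

First analyser (S_y): P(|+y⟩) = |⟨+y|ψ⟩|² = 64/68.
After stage 1 the state is |+y⟩; P(|+x⟩) = |⟨+x|+y⟩|² = 1/2.
Joint probability = 64/68 × 1/2 = 0.471.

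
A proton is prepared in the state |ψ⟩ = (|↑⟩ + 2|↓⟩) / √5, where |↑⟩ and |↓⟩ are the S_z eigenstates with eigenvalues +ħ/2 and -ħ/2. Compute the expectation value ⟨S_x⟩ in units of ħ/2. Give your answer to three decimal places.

⟨σ_x⟩ = 2 Re(a* b)/(|a|²+|b|²) with a = 1, b = 2.
a* b = 2, so ⟨σ_x⟩ = 4/5.
⟨S_x⟩ = (ħ/2)·⟨σ_x⟩.

0.800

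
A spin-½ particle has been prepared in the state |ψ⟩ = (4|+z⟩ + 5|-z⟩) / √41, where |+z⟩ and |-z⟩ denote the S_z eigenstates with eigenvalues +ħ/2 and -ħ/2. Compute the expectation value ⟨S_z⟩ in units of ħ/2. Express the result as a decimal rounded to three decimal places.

⟨σ_z⟩ = |a|² - |b|² divided by |a|²+|b|², with a, b the |+z⟩, |-z⟩ amplitudes.
= (16 - 25)/41 = -9/41.
⟨S_z⟩ = (ħ/2)·⟨σ_z⟩.

-0.220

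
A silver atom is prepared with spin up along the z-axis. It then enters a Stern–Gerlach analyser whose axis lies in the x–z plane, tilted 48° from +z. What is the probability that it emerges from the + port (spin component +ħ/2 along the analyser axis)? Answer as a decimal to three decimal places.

0.835

For spin-½, the probability of finding spin-up along an axis at angle θ to the initial spin direction is cos²(θ/2); spin-down is sin²(θ/2).
θ = 48°, so P = cos²(24°) ≈ 0.835.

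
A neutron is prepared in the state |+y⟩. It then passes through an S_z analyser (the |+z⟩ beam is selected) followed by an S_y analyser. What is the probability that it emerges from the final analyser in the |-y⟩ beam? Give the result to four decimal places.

0.2500

First analyser (S_z): from |+y⟩, P(|+z⟩) = 1/2.
After stage 1 the state is |+z⟩; P(|-y⟩) = |⟨-y|+z⟩|² = 1/2.
Joint probability = 1/2 × 1/2 = 0.2500.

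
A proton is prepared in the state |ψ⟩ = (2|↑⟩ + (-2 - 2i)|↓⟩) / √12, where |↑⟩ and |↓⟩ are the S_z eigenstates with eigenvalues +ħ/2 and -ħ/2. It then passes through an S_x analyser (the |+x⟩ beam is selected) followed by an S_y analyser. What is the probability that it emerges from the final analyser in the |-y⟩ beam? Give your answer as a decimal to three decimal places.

First analyser (S_x): P(|+x⟩) = |⟨+x|ψ⟩|² = 4/24.
After stage 1 the state is |+x⟩; P(|-y⟩) = |⟨-y|+x⟩|² = 1/2.
Joint probability = 4/24 × 1/2 = 0.083.

0.083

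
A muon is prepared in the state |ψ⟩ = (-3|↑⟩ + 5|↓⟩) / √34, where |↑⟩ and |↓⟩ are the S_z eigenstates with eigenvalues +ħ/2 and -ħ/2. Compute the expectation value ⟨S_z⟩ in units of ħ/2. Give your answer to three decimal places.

⟨σ_z⟩ = |a|² - |b|² divided by |a|²+|b|², with a, b the |↑⟩, |↓⟩ amplitudes.
= (9 - 25)/34 = -16/34.
⟨S_z⟩ = (ħ/2)·⟨σ_z⟩.

-0.471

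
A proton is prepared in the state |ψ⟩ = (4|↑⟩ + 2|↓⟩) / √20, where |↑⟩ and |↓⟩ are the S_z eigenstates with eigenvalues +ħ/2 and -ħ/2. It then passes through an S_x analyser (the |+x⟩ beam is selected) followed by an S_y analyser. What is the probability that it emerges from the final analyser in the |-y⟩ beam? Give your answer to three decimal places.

0.450

First analyser (S_x): P(|+x⟩) = |⟨+x|ψ⟩|² = 36/40.
After stage 1 the state is |+x⟩; P(|-y⟩) = |⟨-y|+x⟩|² = 1/2.
Joint probability = 36/40 × 1/2 = 0.450.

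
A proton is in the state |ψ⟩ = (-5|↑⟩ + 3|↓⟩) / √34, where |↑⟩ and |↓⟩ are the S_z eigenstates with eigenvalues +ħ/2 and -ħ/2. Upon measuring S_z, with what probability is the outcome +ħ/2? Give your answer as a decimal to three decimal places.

The +ħ/2 outcome corresponds to |↑⟩. Its amplitude in |ψ⟩ is -5/√34.
P = |-5|² / 34 = 25/34.

0.735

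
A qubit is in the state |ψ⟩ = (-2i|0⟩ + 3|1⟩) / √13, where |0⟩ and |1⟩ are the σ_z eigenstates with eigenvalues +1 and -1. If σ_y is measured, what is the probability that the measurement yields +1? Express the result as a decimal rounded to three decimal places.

|+y⟩ = (|0⟩ + i|1⟩)/√2, so ⟨+y|ψ⟩ = (-5i) / (√2·√13).
P = |-5i|² / 26 = 25/26.

0.962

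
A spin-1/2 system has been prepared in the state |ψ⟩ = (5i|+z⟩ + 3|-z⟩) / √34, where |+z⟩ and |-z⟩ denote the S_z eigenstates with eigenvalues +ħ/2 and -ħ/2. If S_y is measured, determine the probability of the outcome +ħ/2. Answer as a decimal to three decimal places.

|+y⟩ = (|+z⟩ + i|-z⟩)/√2, so ⟨+y|ψ⟩ = (2i) / (√2·√34).
P = |2i|² / 68 = 4/68.

0.059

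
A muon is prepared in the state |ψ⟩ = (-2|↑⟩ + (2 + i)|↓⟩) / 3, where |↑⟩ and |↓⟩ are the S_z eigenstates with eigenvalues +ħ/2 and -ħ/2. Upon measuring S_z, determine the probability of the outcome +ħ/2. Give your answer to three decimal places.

0.444

The +ħ/2 outcome corresponds to |↑⟩. Its amplitude in |ψ⟩ is -2/3.
P = |-2|² / 9 = 4/9.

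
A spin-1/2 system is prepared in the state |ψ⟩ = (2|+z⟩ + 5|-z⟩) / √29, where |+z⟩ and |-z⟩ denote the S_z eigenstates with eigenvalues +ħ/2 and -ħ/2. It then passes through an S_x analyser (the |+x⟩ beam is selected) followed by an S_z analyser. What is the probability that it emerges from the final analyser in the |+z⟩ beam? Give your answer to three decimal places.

First analyser (S_x): P(|+x⟩) = |⟨+x|ψ⟩|² = 49/58.
After stage 1 the state is |+x⟩; P(|+z⟩) = |⟨+z|+x⟩|² = 1/2.
Joint probability = 49/58 × 1/2 = 0.422.

0.422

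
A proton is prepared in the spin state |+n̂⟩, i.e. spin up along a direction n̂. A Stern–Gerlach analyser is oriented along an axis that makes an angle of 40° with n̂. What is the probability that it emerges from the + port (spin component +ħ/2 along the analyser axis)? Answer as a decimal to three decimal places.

0.883

For spin-½, the probability of finding spin-up along an axis at angle θ to the initial spin direction is cos²(θ/2); spin-down is sin²(θ/2).
θ = 40°, so P = cos²(20°) ≈ 0.883.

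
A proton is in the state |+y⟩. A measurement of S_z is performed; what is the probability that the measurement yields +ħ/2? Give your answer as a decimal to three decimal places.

In the S_z basis, |+y⟩ = (|+z⟩ + i|-z⟩)/√2 and |+z⟩ = |+z⟩.
|⟨+z|+y⟩|² = 1/2.

0.500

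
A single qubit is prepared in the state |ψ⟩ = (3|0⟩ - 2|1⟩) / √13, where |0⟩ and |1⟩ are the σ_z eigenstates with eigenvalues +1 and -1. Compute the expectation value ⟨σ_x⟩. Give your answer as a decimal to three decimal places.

-0.923

⟨σ_x⟩ = 2 Re(a* b)/(|a|²+|b|²) with a = 3, b = -2.
a* b = -6, so ⟨σ_x⟩ = -12/13.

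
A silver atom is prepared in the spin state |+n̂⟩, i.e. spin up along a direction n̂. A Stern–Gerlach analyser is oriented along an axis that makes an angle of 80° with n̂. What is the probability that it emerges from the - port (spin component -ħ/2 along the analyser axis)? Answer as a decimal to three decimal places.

For spin-½, the probability of finding spin-up along an axis at angle θ to the initial spin direction is cos²(θ/2); spin-down is sin²(θ/2).
θ = 80°, so P = sin²(40°) ≈ 0.413.

0.413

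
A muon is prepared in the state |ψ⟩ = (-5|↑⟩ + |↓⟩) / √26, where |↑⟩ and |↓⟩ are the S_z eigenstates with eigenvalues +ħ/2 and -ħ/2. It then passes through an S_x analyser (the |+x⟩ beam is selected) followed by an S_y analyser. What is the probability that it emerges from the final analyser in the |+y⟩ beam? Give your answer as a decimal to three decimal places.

First analyser (S_x): P(|+x⟩) = |⟨+x|ψ⟩|² = 16/52.
After stage 1 the state is |+x⟩; P(|+y⟩) = |⟨+y|+x⟩|² = 1/2.
Joint probability = 16/52 × 1/2 = 0.154.

0.154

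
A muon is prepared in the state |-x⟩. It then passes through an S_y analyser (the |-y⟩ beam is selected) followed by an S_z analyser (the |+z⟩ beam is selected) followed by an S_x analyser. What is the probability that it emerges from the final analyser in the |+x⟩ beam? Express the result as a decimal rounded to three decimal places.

First analyser (S_y): from |-x⟩, P(|-y⟩) = 1/2.
After stage 1 the state is |-y⟩; P(|+z⟩) = |⟨+z|-y⟩|² = 1/2.
After stage 2 the state is |+z⟩; P(|+x⟩) = |⟨+x|+z⟩|² = 1/2.
Joint probability = 1/2 × 1/2 × 1/2 = 0.125.

0.125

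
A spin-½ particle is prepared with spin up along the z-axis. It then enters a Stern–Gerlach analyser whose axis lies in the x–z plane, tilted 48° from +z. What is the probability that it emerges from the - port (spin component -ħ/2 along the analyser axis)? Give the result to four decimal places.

0.1654

For spin-½, the probability of finding spin-up along an axis at angle θ to the initial spin direction is cos²(θ/2); spin-down is sin²(θ/2).
θ = 48°, so P = sin²(24°) ≈ 0.1654.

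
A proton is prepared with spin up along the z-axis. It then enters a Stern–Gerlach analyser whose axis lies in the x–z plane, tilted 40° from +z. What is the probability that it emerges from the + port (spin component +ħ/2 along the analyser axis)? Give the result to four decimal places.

For spin-½, the probability of finding spin-up along an axis at angle θ to the initial spin direction is cos²(θ/2); spin-down is sin²(θ/2).
θ = 40°, so P = cos²(20°) ≈ 0.8830.

0.8830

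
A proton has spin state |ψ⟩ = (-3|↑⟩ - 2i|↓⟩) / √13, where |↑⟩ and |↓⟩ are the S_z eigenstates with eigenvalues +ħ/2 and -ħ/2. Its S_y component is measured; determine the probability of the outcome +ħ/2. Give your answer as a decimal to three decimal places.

0.962

|+y⟩ = (|↑⟩ + i|↓⟩)/√2, so ⟨+y|ψ⟩ = (-5) / (√2·√13).
P = |-5|² / 26 = 25/26.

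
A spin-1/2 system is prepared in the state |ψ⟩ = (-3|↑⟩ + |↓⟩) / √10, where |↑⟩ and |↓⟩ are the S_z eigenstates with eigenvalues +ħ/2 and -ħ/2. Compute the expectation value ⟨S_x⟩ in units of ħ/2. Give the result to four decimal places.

-0.6000

⟨σ_x⟩ = 2 Re(a* b)/(|a|²+|b|²) with a = -3, b = 1.
a* b = -3, so ⟨σ_x⟩ = -6/10.
⟨S_x⟩ = (ħ/2)·⟨σ_x⟩.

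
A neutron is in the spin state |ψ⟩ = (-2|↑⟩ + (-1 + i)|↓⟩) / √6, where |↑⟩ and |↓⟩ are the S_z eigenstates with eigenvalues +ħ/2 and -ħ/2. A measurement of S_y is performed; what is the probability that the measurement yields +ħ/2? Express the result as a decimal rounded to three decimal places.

|+y⟩ = (|↑⟩ + i|↓⟩)/√2, so ⟨+y|ψ⟩ = (-1 + i) / (√2·√6).
P = |-1 + i|² / 12 = 2/12.

0.167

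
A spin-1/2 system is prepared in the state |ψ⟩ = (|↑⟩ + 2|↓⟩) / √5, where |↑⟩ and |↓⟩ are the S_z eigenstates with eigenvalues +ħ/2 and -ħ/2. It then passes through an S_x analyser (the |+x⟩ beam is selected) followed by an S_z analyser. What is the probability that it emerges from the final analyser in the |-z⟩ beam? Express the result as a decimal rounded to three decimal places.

First analyser (S_x): P(|+x⟩) = |⟨+x|ψ⟩|² = 9/10.
After stage 1 the state is |+x⟩; P(|-z⟩) = |⟨-z|+x⟩|² = 1/2.
Joint probability = 9/10 × 1/2 = 0.450.

0.450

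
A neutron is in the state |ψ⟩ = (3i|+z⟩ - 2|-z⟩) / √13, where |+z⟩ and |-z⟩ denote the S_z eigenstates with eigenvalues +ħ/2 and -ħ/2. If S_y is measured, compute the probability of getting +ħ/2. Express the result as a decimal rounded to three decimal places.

0.962

|+y⟩ = (|+z⟩ + i|-z⟩)/√2, so ⟨+y|ψ⟩ = (5i) / (√2·√13).
P = |5i|² / 26 = 25/26.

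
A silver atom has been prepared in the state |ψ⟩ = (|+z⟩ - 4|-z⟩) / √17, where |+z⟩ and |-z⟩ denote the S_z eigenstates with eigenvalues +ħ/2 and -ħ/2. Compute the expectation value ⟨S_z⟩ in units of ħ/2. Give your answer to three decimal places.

⟨σ_z⟩ = |a|² - |b|² divided by |a|²+|b|², with a, b the |+z⟩, |-z⟩ amplitudes.
= (1 - 16)/17 = -15/17.
⟨S_z⟩ = (ħ/2)·⟨σ_z⟩.

-0.882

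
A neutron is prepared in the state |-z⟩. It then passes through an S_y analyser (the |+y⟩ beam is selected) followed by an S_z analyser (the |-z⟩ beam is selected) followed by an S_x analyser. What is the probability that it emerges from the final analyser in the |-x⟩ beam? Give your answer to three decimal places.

First analyser (S_y): from |-z⟩, P(|+y⟩) = 1/2.
After stage 1 the state is |+y⟩; P(|-z⟩) = |⟨-z|+y⟩|² = 1/2.
After stage 2 the state is |-z⟩; P(|-x⟩) = |⟨-x|-z⟩|² = 1/2.
Joint probability = 1/2 × 1/2 × 1/2 = 0.125.

0.125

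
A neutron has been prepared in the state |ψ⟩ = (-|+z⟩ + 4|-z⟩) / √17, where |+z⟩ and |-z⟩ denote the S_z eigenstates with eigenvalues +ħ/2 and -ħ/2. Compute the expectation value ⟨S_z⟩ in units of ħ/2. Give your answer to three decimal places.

-0.882

⟨σ_z⟩ = |a|² - |b|² divided by |a|²+|b|², with a, b the |+z⟩, |-z⟩ amplitudes.
= (1 - 16)/17 = -15/17.
⟨S_z⟩ = (ħ/2)·⟨σ_z⟩.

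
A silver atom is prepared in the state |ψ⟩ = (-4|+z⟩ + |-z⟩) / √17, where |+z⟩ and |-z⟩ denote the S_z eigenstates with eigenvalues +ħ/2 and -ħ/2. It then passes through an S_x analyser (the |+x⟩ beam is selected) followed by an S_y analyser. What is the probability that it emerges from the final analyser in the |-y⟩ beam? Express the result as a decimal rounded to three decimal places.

First analyser (S_x): P(|+x⟩) = |⟨+x|ψ⟩|² = 9/34.
After stage 1 the state is |+x⟩; P(|-y⟩) = |⟨-y|+x⟩|² = 1/2.
Joint probability = 9/34 × 1/2 = 0.132.

0.132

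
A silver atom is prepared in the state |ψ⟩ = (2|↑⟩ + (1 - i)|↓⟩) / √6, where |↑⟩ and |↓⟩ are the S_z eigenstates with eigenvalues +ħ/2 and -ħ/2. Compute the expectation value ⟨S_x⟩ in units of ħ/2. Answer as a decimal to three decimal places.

⟨σ_x⟩ = 2 Re(a* b)/(|a|²+|b|²) with a = 2, b = (1 - i).
a* b = (2 - 2i), so ⟨σ_x⟩ = 4/6.
⟨S_x⟩ = (ħ/2)·⟨σ_x⟩.

0.667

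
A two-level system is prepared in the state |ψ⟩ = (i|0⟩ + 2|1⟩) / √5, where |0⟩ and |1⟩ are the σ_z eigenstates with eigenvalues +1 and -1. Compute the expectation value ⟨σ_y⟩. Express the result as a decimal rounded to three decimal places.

⟨σ_y⟩ = 2 Im(a* b)/(|a|²+|b|²) with a = i, b = 2.
a* b = -2i, so ⟨σ_y⟩ = -4/5.

-0.800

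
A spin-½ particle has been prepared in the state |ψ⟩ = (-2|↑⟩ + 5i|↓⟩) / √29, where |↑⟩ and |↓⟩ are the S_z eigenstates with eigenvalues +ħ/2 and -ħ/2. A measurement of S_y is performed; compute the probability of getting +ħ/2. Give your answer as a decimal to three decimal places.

0.155

|+y⟩ = (|↑⟩ + i|↓⟩)/√2, so ⟨+y|ψ⟩ = (3) / (√2·√29).
P = |3|² / 58 = 9/58.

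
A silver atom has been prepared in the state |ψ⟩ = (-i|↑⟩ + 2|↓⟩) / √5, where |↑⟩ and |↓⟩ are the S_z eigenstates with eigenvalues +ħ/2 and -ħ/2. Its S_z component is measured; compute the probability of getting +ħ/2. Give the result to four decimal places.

The +ħ/2 outcome corresponds to |↑⟩. Its amplitude in |ψ⟩ is -i/√5.
P = |-i|² / 5 = 1/5.

0.2000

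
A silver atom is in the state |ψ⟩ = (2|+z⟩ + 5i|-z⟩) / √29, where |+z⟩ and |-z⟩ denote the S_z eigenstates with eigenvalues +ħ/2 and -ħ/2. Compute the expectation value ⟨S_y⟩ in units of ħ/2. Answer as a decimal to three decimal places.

0.690

⟨σ_y⟩ = 2 Im(a* b)/(|a|²+|b|²) with a = 2, b = 5i.
a* b = 10i, so ⟨σ_y⟩ = 20/29.
⟨S_y⟩ = (ħ/2)·⟨σ_y⟩.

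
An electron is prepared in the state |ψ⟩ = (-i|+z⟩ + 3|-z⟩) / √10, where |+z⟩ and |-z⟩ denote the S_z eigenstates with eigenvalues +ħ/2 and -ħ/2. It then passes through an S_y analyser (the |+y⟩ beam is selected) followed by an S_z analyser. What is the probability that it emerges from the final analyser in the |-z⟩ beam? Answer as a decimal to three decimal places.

0.400

First analyser (S_y): P(|+y⟩) = |⟨+y|ψ⟩|² = 16/20.
After stage 1 the state is |+y⟩; P(|-z⟩) = |⟨-z|+y⟩|² = 1/2.
Joint probability = 16/20 × 1/2 = 0.400.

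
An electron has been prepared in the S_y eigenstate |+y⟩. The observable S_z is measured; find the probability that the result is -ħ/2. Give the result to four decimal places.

In the S_z basis, |+y⟩ = (|+z⟩ + i|-z⟩)/√2 and |-z⟩ = |-z⟩.
|⟨-z|+y⟩|² = 1/2.

0.5000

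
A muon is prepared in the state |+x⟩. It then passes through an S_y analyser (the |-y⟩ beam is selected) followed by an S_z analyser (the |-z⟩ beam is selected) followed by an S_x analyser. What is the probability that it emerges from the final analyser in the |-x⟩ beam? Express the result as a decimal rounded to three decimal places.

0.125

First analyser (S_y): from |+x⟩, P(|-y⟩) = 1/2.
After stage 1 the state is |-y⟩; P(|-z⟩) = |⟨-z|-y⟩|² = 1/2.
After stage 2 the state is |-z⟩; P(|-x⟩) = |⟨-x|-z⟩|² = 1/2.
Joint probability = 1/2 × 1/2 × 1/2 = 0.125.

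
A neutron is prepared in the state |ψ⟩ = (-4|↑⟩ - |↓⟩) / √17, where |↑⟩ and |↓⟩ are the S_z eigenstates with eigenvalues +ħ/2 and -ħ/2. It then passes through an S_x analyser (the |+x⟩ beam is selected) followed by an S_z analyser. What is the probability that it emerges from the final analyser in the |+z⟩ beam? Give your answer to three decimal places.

First analyser (S_x): P(|+x⟩) = |⟨+x|ψ⟩|² = 25/34.
After stage 1 the state is |+x⟩; P(|+z⟩) = |⟨+z|+x⟩|² = 1/2.
Joint probability = 25/34 × 1/2 = 0.368.

0.368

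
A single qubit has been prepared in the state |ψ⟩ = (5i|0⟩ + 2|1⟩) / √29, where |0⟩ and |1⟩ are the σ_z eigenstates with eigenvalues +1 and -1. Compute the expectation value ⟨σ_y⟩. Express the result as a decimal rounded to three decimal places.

⟨σ_y⟩ = 2 Im(a* b)/(|a|²+|b|²) with a = 5i, b = 2.
a* b = -10i, so ⟨σ_y⟩ = -20/29.

-0.690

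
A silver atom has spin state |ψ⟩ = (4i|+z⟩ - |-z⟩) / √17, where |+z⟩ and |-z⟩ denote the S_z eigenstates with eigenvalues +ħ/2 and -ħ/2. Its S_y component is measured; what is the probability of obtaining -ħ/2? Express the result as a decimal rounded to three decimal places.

0.265

|-y⟩ = (|+z⟩ - i|-z⟩)/√2, so ⟨-y|ψ⟩ = (3i) / (√2·√17).
P = |3i|² / 34 = 9/34.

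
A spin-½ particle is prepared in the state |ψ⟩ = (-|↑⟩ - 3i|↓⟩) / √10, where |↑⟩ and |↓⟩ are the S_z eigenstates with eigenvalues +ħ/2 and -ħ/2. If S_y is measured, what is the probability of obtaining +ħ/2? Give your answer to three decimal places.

|+y⟩ = (|↑⟩ + i|↓⟩)/√2, so ⟨+y|ψ⟩ = (-4) / (√2·√10).
P = |-4|² / 20 = 16/20.

0.800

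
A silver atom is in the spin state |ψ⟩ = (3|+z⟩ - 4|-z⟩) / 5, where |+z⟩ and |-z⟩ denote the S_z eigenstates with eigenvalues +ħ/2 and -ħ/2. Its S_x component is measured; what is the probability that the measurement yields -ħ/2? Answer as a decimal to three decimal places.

0.980

|-x⟩ = (|+z⟩ - |-z⟩)/√2, so ⟨-x|ψ⟩ = (7) / (√2·5).
P = |7|² / 50 = 49/50.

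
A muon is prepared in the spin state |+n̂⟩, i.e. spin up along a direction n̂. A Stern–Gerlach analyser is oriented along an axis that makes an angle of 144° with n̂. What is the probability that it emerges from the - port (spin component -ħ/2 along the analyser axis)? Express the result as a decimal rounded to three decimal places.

0.905

For spin-½, the probability of finding spin-up along an axis at angle θ to the initial spin direction is cos²(θ/2); spin-down is sin²(θ/2).
θ = 144°, so P = sin²(72°) ≈ 0.905.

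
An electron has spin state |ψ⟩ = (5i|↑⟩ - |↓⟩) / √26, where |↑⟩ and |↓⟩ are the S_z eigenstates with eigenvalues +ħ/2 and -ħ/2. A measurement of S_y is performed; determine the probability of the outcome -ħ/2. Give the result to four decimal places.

|-y⟩ = (|↑⟩ - i|↓⟩)/√2, so ⟨-y|ψ⟩ = (4i) / (√2·√26).
P = |4i|² / 52 = 16/52.

0.3077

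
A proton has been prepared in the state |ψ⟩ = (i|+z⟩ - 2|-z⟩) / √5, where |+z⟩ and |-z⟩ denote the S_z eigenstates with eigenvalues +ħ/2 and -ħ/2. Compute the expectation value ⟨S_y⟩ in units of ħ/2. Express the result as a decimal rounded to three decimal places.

⟨σ_y⟩ = 2 Im(a* b)/(|a|²+|b|²) with a = i, b = -2.
a* b = 2i, so ⟨σ_y⟩ = 4/5.
⟨S_y⟩ = (ħ/2)·⟨σ_y⟩.

0.800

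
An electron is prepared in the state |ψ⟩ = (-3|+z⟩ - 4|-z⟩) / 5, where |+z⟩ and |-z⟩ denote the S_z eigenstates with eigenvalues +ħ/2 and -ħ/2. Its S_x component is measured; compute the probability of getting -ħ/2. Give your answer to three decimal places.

|-x⟩ = (|+z⟩ - |-z⟩)/√2, so ⟨-x|ψ⟩ = (1) / (√2·5).
P = |1|² / 50 = 1/50.

0.020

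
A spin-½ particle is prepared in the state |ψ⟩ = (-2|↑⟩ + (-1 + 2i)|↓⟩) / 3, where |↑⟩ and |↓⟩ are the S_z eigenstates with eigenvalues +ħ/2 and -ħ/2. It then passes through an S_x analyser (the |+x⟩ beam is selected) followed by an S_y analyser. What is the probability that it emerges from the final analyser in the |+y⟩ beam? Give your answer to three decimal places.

First analyser (S_x): P(|+x⟩) = |⟨+x|ψ⟩|² = 13/18.
After stage 1 the state is |+x⟩; P(|+y⟩) = |⟨+y|+x⟩|² = 1/2.
Joint probability = 13/18 × 1/2 = 0.361.

0.361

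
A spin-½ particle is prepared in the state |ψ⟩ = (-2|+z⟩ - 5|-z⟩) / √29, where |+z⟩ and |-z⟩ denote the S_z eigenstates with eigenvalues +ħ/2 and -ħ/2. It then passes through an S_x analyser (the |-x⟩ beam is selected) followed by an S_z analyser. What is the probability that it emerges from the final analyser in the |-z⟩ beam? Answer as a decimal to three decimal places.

0.078

First analyser (S_x): P(|-x⟩) = |⟨-x|ψ⟩|² = 9/58.
After stage 1 the state is |-x⟩; P(|-z⟩) = |⟨-z|-x⟩|² = 1/2.
Joint probability = 9/58 × 1/2 = 0.078.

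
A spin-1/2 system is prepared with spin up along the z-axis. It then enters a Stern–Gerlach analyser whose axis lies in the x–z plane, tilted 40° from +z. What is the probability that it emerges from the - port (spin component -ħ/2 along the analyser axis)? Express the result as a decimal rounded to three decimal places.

0.117

For spin-½, the probability of finding spin-up along an axis at angle θ to the initial spin direction is cos²(θ/2); spin-down is sin²(θ/2).
θ = 40°, so P = sin²(20°) ≈ 0.117.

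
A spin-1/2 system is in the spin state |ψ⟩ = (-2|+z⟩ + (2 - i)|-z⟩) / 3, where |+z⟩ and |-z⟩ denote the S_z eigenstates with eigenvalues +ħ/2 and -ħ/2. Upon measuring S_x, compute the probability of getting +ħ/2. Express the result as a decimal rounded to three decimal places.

0.056

|+x⟩ = (|+z⟩ + |-z⟩)/√2, so ⟨+x|ψ⟩ = (-i) / (√2·3).
P = |-i|² / 18 = 1/18.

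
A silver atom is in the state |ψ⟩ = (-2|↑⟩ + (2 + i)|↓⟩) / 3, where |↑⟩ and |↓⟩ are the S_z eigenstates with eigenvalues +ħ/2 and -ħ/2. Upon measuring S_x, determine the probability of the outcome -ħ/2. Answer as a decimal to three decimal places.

0.944

|-x⟩ = (|↑⟩ - |↓⟩)/√2, so ⟨-x|ψ⟩ = (-4 - i) / (√2·3).
P = |-4 - i|² / 18 = 17/18.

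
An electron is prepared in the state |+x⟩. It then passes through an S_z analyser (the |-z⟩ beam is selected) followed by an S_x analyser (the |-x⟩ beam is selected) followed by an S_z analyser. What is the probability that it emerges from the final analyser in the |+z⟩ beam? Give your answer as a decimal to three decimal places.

First analyser (S_z): from |+x⟩, P(|-z⟩) = 1/2.
After stage 1 the state is |-z⟩; P(|-x⟩) = |⟨-x|-z⟩|² = 1/2.
After stage 2 the state is |-x⟩; P(|+z⟩) = |⟨+z|-x⟩|² = 1/2.
Joint probability = 1/2 × 1/2 × 1/2 = 0.125.

0.125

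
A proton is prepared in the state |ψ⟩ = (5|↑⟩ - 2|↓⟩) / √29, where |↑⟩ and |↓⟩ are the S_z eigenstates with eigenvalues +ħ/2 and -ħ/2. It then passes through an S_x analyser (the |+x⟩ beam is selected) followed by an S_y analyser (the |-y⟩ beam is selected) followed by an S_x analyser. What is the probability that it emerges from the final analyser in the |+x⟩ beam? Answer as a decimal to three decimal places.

0.039

First analyser (S_x): P(|+x⟩) = |⟨+x|ψ⟩|² = 9/58.
After stage 1 the state is |+x⟩; P(|-y⟩) = |⟨-y|+x⟩|² = 1/2.
After stage 2 the state is |-y⟩; P(|+x⟩) = |⟨+x|-y⟩|² = 1/2.
Joint probability = 9/58 × 1/2 × 1/2 = 0.039.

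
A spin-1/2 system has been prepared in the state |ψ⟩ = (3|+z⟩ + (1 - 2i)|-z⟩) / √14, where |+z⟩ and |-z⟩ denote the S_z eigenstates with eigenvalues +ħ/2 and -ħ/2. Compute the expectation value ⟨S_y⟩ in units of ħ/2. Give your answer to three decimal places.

⟨σ_y⟩ = 2 Im(a* b)/(|a|²+|b|²) with a = 3, b = (1 - 2i).
a* b = (3 - 6i), so ⟨σ_y⟩ = -12/14.
⟨S_y⟩ = (ħ/2)·⟨σ_y⟩.

-0.857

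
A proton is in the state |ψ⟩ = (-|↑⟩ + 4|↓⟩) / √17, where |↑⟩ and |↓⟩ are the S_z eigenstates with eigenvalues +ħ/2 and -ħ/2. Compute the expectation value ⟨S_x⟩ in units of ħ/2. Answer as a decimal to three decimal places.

-0.471

⟨σ_x⟩ = 2 Re(a* b)/(|a|²+|b|²) with a = -1, b = 4.
a* b = -4, so ⟨σ_x⟩ = -8/17.
⟨S_x⟩ = (ħ/2)·⟨σ_x⟩.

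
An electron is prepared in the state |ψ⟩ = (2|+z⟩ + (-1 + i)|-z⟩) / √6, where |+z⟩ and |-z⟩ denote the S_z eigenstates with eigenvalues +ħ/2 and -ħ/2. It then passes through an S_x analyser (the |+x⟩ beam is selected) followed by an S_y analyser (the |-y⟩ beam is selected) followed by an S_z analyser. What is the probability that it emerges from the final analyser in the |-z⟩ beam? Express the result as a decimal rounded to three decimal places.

First analyser (S_x): P(|+x⟩) = |⟨+x|ψ⟩|² = 2/12.
After stage 1 the state is |+x⟩; P(|-y⟩) = |⟨-y|+x⟩|² = 1/2.
After stage 2 the state is |-y⟩; P(|-z⟩) = |⟨-z|-y⟩|² = 1/2.
Joint probability = 2/12 × 1/2 × 1/2 = 0.042.

0.042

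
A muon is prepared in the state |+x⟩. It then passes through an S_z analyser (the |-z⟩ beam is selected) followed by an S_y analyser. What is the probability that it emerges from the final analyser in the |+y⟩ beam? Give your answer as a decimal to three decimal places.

First analyser (S_z): from |+x⟩, P(|-z⟩) = 1/2.
After stage 1 the state is |-z⟩; P(|+y⟩) = |⟨+y|-z⟩|² = 1/2.
Joint probability = 1/2 × 1/2 = 0.250.

0.250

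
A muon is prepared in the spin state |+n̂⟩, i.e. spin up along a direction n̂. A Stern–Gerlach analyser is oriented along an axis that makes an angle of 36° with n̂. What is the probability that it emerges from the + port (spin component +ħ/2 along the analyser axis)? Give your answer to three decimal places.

0.905

For spin-½, the probability of finding spin-up along an axis at angle θ to the initial spin direction is cos²(θ/2); spin-down is sin²(θ/2).
θ = 36°, so P = cos²(18°) ≈ 0.905.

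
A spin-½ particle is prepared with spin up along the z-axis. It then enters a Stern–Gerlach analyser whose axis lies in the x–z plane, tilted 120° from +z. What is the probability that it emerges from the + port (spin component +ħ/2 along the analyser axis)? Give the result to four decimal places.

0.2500

For spin-½, the probability of finding spin-up along an axis at angle θ to the initial spin direction is cos²(θ/2); spin-down is sin²(θ/2).
θ = 120°, so P = cos²(60°) ≈ 0.2500.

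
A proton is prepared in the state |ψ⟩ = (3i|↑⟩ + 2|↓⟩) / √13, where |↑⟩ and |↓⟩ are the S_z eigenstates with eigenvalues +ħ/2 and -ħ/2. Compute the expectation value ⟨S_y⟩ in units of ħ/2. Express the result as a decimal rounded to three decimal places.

-0.923

⟨σ_y⟩ = 2 Im(a* b)/(|a|²+|b|²) with a = 3i, b = 2.
a* b = -6i, so ⟨σ_y⟩ = -12/13.
⟨S_y⟩ = (ħ/2)·⟨σ_y⟩.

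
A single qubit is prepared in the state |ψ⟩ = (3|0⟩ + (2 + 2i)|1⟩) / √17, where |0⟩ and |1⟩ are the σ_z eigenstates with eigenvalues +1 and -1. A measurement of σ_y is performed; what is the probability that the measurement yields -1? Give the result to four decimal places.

0.1471

|-y⟩ = (|0⟩ - i|1⟩)/√2, so ⟨-y|ψ⟩ = (1 + 2i) / (√2·√17).
P = |1 + 2i|² / 34 = 5/34.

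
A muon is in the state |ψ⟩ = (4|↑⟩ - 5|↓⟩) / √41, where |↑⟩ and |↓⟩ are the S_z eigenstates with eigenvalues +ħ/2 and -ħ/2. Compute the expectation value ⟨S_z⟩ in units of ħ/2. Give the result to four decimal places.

-0.2195

⟨σ_z⟩ = |a|² - |b|² divided by |a|²+|b|², with a, b the |↑⟩, |↓⟩ amplitudes.
= (16 - 25)/41 = -9/41.
⟨S_z⟩ = (ħ/2)·⟨σ_z⟩.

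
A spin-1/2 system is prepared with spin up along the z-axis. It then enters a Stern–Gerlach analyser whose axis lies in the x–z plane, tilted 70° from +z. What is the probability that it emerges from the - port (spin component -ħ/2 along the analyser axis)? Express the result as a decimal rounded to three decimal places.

0.329

For spin-½, the probability of finding spin-up along an axis at angle θ to the initial spin direction is cos²(θ/2); spin-down is sin²(θ/2).
θ = 70°, so P = sin²(35°) ≈ 0.329.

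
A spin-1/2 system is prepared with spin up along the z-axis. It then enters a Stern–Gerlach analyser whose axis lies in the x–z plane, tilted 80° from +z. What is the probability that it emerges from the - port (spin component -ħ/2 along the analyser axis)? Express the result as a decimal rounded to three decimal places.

0.413

For spin-½, the probability of finding spin-up along an axis at angle θ to the initial spin direction is cos²(θ/2); spin-down is sin²(θ/2).
θ = 80°, so P = sin²(40°) ≈ 0.413.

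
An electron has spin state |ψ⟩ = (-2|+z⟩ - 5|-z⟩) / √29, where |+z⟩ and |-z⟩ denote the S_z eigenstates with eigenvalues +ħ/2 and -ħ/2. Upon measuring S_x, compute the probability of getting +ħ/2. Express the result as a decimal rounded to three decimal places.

|+x⟩ = (|+z⟩ + |-z⟩)/√2, so ⟨+x|ψ⟩ = (-7) / (√2·√29).
P = |-7|² / 58 = 49/58.

0.845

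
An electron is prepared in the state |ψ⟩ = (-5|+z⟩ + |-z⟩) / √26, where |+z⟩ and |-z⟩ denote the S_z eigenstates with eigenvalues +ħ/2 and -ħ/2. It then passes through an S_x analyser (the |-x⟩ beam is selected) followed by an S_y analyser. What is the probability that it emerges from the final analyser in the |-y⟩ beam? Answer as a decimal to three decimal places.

0.346

First analyser (S_x): P(|-x⟩) = |⟨-x|ψ⟩|² = 36/52.
After stage 1 the state is |-x⟩; P(|-y⟩) = |⟨-y|-x⟩|² = 1/2.
Joint probability = 36/52 × 1/2 = 0.346.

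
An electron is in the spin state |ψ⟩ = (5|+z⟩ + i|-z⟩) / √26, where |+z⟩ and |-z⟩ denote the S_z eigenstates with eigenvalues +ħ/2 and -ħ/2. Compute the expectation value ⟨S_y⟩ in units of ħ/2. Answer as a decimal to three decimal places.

⟨σ_y⟩ = 2 Im(a* b)/(|a|²+|b|²) with a = 5, b = i.
a* b = 5i, so ⟨σ_y⟩ = 10/26.
⟨S_y⟩ = (ħ/2)·⟨σ_y⟩.

0.385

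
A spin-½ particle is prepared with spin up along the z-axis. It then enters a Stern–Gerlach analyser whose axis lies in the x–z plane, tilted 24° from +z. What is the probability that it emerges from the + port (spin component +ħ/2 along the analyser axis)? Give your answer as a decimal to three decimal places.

For spin-½, the probability of finding spin-up along an axis at angle θ to the initial spin direction is cos²(θ/2); spin-down is sin²(θ/2).
θ = 24°, so P = cos²(12°) ≈ 0.957.

0.957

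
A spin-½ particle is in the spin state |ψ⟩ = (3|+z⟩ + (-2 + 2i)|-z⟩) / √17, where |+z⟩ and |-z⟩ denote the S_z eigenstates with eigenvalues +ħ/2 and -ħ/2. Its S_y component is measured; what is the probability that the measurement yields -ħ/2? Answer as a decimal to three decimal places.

|-y⟩ = (|+z⟩ - i|-z⟩)/√2, so ⟨-y|ψ⟩ = (1 - 2i) / (√2·√17).
P = |1 - 2i|² / 34 = 5/34.

0.147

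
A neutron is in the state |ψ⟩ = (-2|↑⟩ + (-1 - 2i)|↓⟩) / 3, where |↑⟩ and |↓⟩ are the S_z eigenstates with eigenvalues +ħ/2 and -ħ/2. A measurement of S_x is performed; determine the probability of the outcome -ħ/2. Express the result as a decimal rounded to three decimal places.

|-x⟩ = (|↑⟩ - |↓⟩)/√2, so ⟨-x|ψ⟩ = (-1 + 2i) / (√2·3).
P = |-1 + 2i|² / 18 = 5/18.

0.278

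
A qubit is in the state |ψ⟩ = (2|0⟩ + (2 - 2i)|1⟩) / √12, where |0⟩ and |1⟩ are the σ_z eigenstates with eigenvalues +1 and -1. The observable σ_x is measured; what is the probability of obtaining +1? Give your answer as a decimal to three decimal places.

|+x⟩ = (|0⟩ + |1⟩)/√2, so ⟨+x|ψ⟩ = (4 - 2i) / (√2·√12).
P = |4 - 2i|² / 24 = 20/24.

0.833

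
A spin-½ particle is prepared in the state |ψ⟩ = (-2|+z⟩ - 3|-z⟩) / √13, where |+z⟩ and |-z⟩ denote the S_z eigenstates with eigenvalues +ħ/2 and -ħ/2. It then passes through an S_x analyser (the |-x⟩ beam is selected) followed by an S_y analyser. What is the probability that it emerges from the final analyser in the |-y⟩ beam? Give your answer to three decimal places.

First analyser (S_x): P(|-x⟩) = |⟨-x|ψ⟩|² = 1/26.
After stage 1 the state is |-x⟩; P(|-y⟩) = |⟨-y|-x⟩|² = 1/2.
Joint probability = 1/26 × 1/2 = 0.019.

0.019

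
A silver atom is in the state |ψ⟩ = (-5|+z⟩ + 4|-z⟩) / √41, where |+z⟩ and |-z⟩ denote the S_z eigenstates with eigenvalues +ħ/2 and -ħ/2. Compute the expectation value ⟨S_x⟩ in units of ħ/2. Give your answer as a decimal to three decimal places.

⟨σ_x⟩ = 2 Re(a* b)/(|a|²+|b|²) with a = -5, b = 4.
a* b = -20, so ⟨σ_x⟩ = -40/41.
⟨S_x⟩ = (ħ/2)·⟨σ_x⟩.

-0.976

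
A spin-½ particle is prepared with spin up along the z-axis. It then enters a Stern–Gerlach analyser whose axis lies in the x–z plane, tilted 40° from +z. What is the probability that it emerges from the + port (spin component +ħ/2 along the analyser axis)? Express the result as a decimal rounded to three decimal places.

For spin-½, the probability of finding spin-up along an axis at angle θ to the initial spin direction is cos²(θ/2); spin-down is sin²(θ/2).
θ = 40°, so P = cos²(20°) ≈ 0.883.

0.883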